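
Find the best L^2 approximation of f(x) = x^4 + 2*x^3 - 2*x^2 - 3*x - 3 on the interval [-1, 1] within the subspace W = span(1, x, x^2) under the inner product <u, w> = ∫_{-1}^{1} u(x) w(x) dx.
g(x) = -8*x^2/7 - 9*x/5 - 108/35

The best approximation g ∈ W is the orthogonal projection of f onto W. Writing g = a_0 + a_1 x + a_2 x^2, the coefficients solve the normal equations G · a = b where
  G_{ij} = <φ_i, φ_j> and b_i = <f, φ_i>, with φ_0 = 1, φ_1 = x, φ_2 = x^2.
G =
  [2, 0, 2/3]
  [0, 2/3, 0]
  [2/3, 0, 2/5],
b = (-104/15, -6/5, -88/35).
Solving gives a_0 = -108/35, a_1 = -9/5, a_2 = -8/7, so
  g(x) = -8*x^2/7 - 9*x/5 - 108/35.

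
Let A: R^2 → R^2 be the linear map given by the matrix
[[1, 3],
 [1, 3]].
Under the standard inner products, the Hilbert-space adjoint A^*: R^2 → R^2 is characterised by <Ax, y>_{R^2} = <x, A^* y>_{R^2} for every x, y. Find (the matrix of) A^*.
A^* = A^T =
[[1, 1],
 [3, 3]]

For real matrices with standard dot products, the defining identity <Ax, y> = <x, A^* y> gives (Ax)^T y = x^T (A^*) y, i.e. x^T A^T y = x^T (A^*) y. Since this holds for all x, y, we must have A^* = A^T. Therefore
A^* =
[[1, 1],
 [3, 3]].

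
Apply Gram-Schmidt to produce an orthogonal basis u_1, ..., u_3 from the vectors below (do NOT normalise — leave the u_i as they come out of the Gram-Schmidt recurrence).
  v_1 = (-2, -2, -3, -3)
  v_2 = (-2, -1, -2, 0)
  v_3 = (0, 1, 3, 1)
Orthogonal basis:
  u_1 = (-2, -2, -3, -3)
  u_2 = (-14/13, -1/13, -8/13, 18/13)
  u_3 = (-56/45, -4/45, 58/45, -2/5)

Apply the Gram-Schmidt recurrence
  u_1 = v_1
  u_i = v_i − Σ_{j<i} ((v_i · u_j) / (u_j · u_j)) · u_j.

Step by step this gives:
  u_1 = (-2, -2, -3, -3)
  u_2 = (-14/13, -1/13, -8/13, 18/13)
  u_3 = (-56/45, -4/45, 58/45, -2/5)

Orthogonality check:
  u_2 · u_1 = 0 (should be 0)
  u_3 · u_1 = 0 (should be 0)
  u_3 · u_2 = 0 (should be 0)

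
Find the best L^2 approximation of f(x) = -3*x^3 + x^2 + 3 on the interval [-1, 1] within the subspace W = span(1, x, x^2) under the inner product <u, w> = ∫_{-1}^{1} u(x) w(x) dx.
g(x) = x^2 - 9*x/5 + 3

The best approximation g ∈ W is the orthogonal projection of f onto W. Writing g = a_0 + a_1 x + a_2 x^2, the coefficients solve the normal equations G · a = b where
  G_{ij} = <φ_i, φ_j> and b_i = <f, φ_i>, with φ_0 = 1, φ_1 = x, φ_2 = x^2.
G =
  [2, 0, 2/3]
  [0, 2/3, 0]
  [2/3, 0, 2/5],
b = (20/3, -6/5, 12/5).
Solving gives a_0 = 3, a_1 = -9/5, a_2 = 1, so
  g(x) = x^2 - 9*x/5 + 3.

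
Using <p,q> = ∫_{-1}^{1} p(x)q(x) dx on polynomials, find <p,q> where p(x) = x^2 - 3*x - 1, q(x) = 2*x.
<p,q> = -4

Expand the product: p(x)·q(x) = 2*x^3 - 6*x^2 - 2*x.
∫_{-1}^{1} of each monomial x^k gives [2/(k+1) if k even, 0 if k odd]. Integrating term-by-term (or equivalently evaluating the antiderivative F(x) = x^4/2 - 2*x^3 - x^2 at the endpoints):
  F(1) − F(−1) = -5/2 − (3/2) = -4.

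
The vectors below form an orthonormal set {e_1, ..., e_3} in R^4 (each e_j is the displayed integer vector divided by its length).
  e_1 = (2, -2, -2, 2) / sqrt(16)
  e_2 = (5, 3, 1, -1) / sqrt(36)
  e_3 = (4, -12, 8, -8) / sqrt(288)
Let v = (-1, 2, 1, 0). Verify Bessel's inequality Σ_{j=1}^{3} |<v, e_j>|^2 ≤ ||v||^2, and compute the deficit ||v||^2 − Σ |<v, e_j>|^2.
Σ |<v, e_j>|^2 = 11/2; ||v||^2 = 6; deficit = 1/2

Write each e_j = u_j / sqrt(<u_j, u_j>) where u_j is the displayed integer vector. Then <v, e_j> = <v, u_j> / sqrt(<u_j, u_j>), so |<v, e_j>|^2 = <v, u_j>^2 / <u_j, u_j>.
Coefficients: <v, e_1> = -8/sqrt(16), <v, e_2> = 2/sqrt(36), <v, e_3> = -20/sqrt(288).
Square and sum: Σ |<v, e_j>|^2 = 11/2.
Compute ||v||^2 = v·v = 6.
Deficit = 6 − 11/2 = 1/2 ≥ 0, confirming Bessel's inequality. (The deficit equals ||v − Σ <v,e_j> e_j||^2, the squared distance from v to span{e_j}.)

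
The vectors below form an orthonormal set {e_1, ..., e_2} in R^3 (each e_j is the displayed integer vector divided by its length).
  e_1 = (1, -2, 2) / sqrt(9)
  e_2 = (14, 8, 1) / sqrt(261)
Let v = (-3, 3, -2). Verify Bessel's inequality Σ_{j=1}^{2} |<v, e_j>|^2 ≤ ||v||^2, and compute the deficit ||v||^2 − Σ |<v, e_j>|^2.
Σ |<v, e_j>|^2 = 589/29; ||v||^2 = 22; deficit = 49/29

Write each e_j = u_j / sqrt(<u_j, u_j>) where u_j is the displayed integer vector. Then <v, e_j> = <v, u_j> / sqrt(<u_j, u_j>), so |<v, e_j>|^2 = <v, u_j>^2 / <u_j, u_j>.
Coefficients: <v, e_1> = -13/sqrt(9), <v, e_2> = -20/sqrt(261).
Square and sum: Σ |<v, e_j>|^2 = 589/29.
Compute ||v||^2 = v·v = 22.
Deficit = 22 − 589/29 = 49/29 ≥ 0, confirming Bessel's inequality. (The deficit equals ||v − Σ <v,e_j> e_j||^2, the squared distance from v to span{e_j}.)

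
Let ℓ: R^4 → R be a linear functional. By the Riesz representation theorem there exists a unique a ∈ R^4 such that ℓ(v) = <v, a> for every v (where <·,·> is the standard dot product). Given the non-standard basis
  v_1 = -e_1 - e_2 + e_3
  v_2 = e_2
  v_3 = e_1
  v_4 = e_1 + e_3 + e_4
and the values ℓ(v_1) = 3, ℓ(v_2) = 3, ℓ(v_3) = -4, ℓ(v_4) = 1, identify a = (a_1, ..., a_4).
a = (-4, 3, 2, 3)

Write a = (a_1, ..., a_4) in the standard basis. For each basis vector v_i, ℓ(v_i) = <v_i, a> is a linear equation in the a_j's. Collect the n equations into a matrix system V a = ℓ, where row i of V is v_i (expressed in the standard basis). Since V is invertible (lower-triangular with 1s on the diagonal, up to permutation), solve by back-substitution:
  V =
[[-1, -1, 1, 0],
 [0, 1, 0, 0],
 [1, 0, 0, 0],
 [1, 0, 1, 1]]
  V a = (3, 3, -4, 1)
Solving gives a = (-4, 3, 2, 3).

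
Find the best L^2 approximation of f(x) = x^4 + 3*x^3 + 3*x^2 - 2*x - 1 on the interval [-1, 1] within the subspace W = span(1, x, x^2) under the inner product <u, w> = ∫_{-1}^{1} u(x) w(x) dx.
g(x) = 27*x^2/7 - x/5 - 38/35

The best approximation g ∈ W is the orthogonal projection of f onto W. Writing g = a_0 + a_1 x + a_2 x^2, the coefficients solve the normal equations G · a = b where
  G_{ij} = <φ_i, φ_j> and b_i = <f, φ_i>, with φ_0 = 1, φ_1 = x, φ_2 = x^2.
G =
  [2, 0, 2/3]
  [0, 2/3, 0]
  [2/3, 0, 2/5],
b = (2/5, -2/15, 86/105).
Solving gives a_0 = -38/35, a_1 = -1/5, a_2 = 27/7, so
  g(x) = 27*x^2/7 - x/5 - 38/35.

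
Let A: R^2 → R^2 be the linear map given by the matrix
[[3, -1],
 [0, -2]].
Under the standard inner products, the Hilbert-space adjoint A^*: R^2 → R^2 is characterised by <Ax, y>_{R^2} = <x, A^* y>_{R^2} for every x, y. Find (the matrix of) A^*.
A^* = A^T =
[[3, 0],
 [-1, -2]]

For real matrices with standard dot products, the defining identity <Ax, y> = <x, A^* y> gives (Ax)^T y = x^T (A^*) y, i.e. x^T A^T y = x^T (A^*) y. Since this holds for all x, y, we must have A^* = A^T. Therefore
A^* =
[[3, 0],
 [-1, -2]].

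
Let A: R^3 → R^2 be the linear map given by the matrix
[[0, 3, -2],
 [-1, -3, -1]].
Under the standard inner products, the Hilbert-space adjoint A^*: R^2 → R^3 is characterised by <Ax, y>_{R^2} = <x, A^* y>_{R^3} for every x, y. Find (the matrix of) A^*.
A^* = A^T =
[[0, -1],
 [3, -3],
 [-2, -1]]

For real matrices with standard dot products, the defining identity <Ax, y> = <x, A^* y> gives (Ax)^T y = x^T (A^*) y, i.e. x^T A^T y = x^T (A^*) y. Since this holds for all x, y, we must have A^* = A^T. Therefore
A^* =
[[0, -1],
 [3, -3],
 [-2, -1]].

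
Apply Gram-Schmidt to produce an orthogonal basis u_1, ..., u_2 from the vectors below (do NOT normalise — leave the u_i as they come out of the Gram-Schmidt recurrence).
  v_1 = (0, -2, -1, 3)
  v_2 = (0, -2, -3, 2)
Orthogonal basis:
  u_1 = (0, -2, -1, 3)
  u_2 = (0, -1/7, -29/14, -11/14)

Apply the Gram-Schmidt recurrence
  u_1 = v_1
  u_i = v_i − Σ_{j<i} ((v_i · u_j) / (u_j · u_j)) · u_j.

Step by step this gives:
  u_1 = (0, -2, -1, 3)
  u_2 = (0, -1/7, -29/14, -11/14)

Orthogonality check:
  u_2 · u_1 = 0 (should be 0)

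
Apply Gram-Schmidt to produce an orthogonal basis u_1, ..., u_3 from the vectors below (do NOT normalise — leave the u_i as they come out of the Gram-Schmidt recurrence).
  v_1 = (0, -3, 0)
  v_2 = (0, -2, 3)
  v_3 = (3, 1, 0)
Orthogonal basis:
  u_1 = (0, -3, 0)
  u_2 = (0, 0, 3)
  u_3 = (3, 0, 0)

Apply the Gram-Schmidt recurrence
  u_1 = v_1
  u_i = v_i − Σ_{j<i} ((v_i · u_j) / (u_j · u_j)) · u_j.

Step by step this gives:
  u_1 = (0, -3, 0)
  u_2 = (0, 0, 3)
  u_3 = (3, 0, 0)

Orthogonality check:
  u_2 · u_1 = 0 (should be 0)
  u_3 · u_1 = 0 (should be 0)
  u_3 · u_2 = 0 (should be 0)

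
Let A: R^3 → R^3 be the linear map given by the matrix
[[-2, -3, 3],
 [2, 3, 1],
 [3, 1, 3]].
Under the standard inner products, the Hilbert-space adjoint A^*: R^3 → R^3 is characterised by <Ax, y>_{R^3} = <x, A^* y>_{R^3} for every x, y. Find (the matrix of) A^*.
A^* = A^T =
[[-2, 2, 3],
 [-3, 3, 1],
 [3, 1, 3]]

For real matrices with standard dot products, the defining identity <Ax, y> = <x, A^* y> gives (Ax)^T y = x^T (A^*) y, i.e. x^T A^T y = x^T (A^*) y. Since this holds for all x, y, we must have A^* = A^T. Therefore
A^* =
[[-2, 2, 3],
 [-3, 3, 1],
 [3, 1, 3]].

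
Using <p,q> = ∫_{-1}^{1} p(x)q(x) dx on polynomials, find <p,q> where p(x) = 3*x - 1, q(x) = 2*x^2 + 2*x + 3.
<p,q> = -10/3

Expand the product: p(x)·q(x) = 6*x^3 + 4*x^2 + 7*x - 3.
∫_{-1}^{1} of each monomial x^k gives [2/(k+1) if k even, 0 if k odd]. Integrating term-by-term (or equivalently evaluating the antiderivative F(x) = 3*x^4/2 + 4*x^3/3 + 7*x^2/2 - 3*x at the endpoints):
  F(1) − F(−1) = 10/3 − (20/3) = -10/3.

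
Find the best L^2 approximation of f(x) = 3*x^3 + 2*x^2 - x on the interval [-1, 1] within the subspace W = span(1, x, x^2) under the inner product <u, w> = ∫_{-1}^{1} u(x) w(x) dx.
g(x) = 2*x^2 + 4*x/5

The best approximation g ∈ W is the orthogonal projection of f onto W. Writing g = a_0 + a_1 x + a_2 x^2, the coefficients solve the normal equations G · a = b where
  G_{ij} = <φ_i, φ_j> and b_i = <f, φ_i>, with φ_0 = 1, φ_1 = x, φ_2 = x^2.
G =
  [2, 0, 2/3]
  [0, 2/3, 0]
  [2/3, 0, 2/5],
b = (4/3, 8/15, 4/5).
Solving gives a_0 = 0, a_1 = 4/5, a_2 = 2, so
  g(x) = 2*x^2 + 4*x/5.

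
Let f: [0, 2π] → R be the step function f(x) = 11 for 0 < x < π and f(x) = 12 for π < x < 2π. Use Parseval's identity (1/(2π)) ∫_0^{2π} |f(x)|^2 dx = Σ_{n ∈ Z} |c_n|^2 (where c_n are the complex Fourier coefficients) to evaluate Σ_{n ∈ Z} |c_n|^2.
Σ |c_n|^2 = 265/2

Parseval equates the L^2 energy of f (normalised by 1/(2π)) with the ℓ^2 sum of its Fourier coefficients: (1/(2π)) ∫_0^{2π} |f|^2 = Σ |c_n|^2.
Compute the left side: (1/(2π)) [∫_0^π 11^2 dx + ∫_π^{2π} 12^2 dx] = (1/(2π)) · (121π + 144π) = (121 + 144)/2 = 265/2.
So Σ_{n ∈ Z} |c_n|^2 = 265/2.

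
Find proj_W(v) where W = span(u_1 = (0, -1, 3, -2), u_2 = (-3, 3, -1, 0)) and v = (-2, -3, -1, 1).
proj_W(v) = (12/23, -7/23, -11/23, 10/23)

Set up U = [u_1 | ... | u_2] ∈ R^(4×2). The projector onto W = col(U) is P = U (U^T U)^(-1) U^T.
Compute U^T U =
  [14, -6]
  [-6, 19],
and U^T v = (-2, -2).
Solve U^T U · c = U^T v for the coefficients: c = (-5/23, -4/23). The projection is proj_W(v) = U c.
Check: (v - proj_W(v)) · u_1 = 0  (should be 0).
Check: (v - proj_W(v)) · u_2 = 0  (should be 0).
Result: proj_W(v) = (12/23, -7/23, -11/23, 10/23).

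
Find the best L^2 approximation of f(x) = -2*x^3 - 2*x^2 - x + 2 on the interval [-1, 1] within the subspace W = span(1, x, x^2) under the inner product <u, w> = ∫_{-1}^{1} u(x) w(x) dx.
g(x) = -2*x^2 - 11*x/5 + 2

The best approximation g ∈ W is the orthogonal projection of f onto W. Writing g = a_0 + a_1 x + a_2 x^2, the coefficients solve the normal equations G · a = b where
  G_{ij} = <φ_i, φ_j> and b_i = <f, φ_i>, with φ_0 = 1, φ_1 = x, φ_2 = x^2.
G =
  [2, 0, 2/3]
  [0, 2/3, 0]
  [2/3, 0, 2/5],
b = (8/3, -22/15, 8/15).
Solving gives a_0 = 2, a_1 = -11/5, a_2 = -2, so
  g(x) = -2*x^2 - 11*x/5 + 2.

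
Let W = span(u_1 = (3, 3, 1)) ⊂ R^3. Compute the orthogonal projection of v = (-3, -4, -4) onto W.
proj_W(v) = (-75/19, -75/19, -25/19)

Set up U = [u_1 | ... | u_1] ∈ R^(3×1). The projector onto W = col(U) is P = U (U^T U)^(-1) U^T.
Compute U^T U =
  [19],
and U^T v = (-25).
Solve U^T U · c = U^T v for the coefficients: c = (-25/19). The projection is proj_W(v) = U c.
Check: (v - proj_W(v)) · u_1 = 0  (should be 0).
Result: proj_W(v) = (-75/19, -75/19, -25/19).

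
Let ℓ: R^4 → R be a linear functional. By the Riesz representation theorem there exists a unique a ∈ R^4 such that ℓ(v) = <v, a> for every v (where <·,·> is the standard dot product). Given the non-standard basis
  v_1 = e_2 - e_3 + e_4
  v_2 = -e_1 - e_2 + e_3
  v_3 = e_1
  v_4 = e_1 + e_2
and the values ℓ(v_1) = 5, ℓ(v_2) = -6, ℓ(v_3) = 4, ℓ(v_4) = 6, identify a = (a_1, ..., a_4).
a = (4, 2, 0, 3)

Write a = (a_1, ..., a_4) in the standard basis. For each basis vector v_i, ℓ(v_i) = <v_i, a> is a linear equation in the a_j's. Collect the n equations into a matrix system V a = ℓ, where row i of V is v_i (expressed in the standard basis). Since V is invertible (lower-triangular with 1s on the diagonal, up to permutation), solve by back-substitution:
  V =
[[0, 1, -1, 1],
 [-1, -1, 1, 0],
 [1, 0, 0, 0],
 [1, 1, 0, 0]]
  V a = (5, -6, 4, 6)
Solving gives a = (4, 2, 0, 3).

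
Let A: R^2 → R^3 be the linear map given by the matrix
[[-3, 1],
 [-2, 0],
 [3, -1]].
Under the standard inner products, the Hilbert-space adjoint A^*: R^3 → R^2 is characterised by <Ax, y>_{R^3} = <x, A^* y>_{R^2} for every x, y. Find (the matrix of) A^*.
A^* = A^T =
[[-3, -2, 3],
 [1, 0, -1]]

For real matrices with standard dot products, the defining identity <Ax, y> = <x, A^* y> gives (Ax)^T y = x^T (A^*) y, i.e. x^T A^T y = x^T (A^*) y. Since this holds for all x, y, we must have A^* = A^T. Therefore
A^* =
[[-3, -2, 3],
 [1, 0, -1]].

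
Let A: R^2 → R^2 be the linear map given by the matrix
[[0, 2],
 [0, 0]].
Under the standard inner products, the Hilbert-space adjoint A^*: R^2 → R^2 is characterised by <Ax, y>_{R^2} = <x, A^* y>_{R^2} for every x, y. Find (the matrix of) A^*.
A^* = A^T =
[[0, 0],
 [2, 0]]

For real matrices with standard dot products, the defining identity <Ax, y> = <x, A^* y> gives (Ax)^T y = x^T (A^*) y, i.e. x^T A^T y = x^T (A^*) y. Since this holds for all x, y, we must have A^* = A^T. Therefore
A^* =
[[0, 0],
 [2, 0]].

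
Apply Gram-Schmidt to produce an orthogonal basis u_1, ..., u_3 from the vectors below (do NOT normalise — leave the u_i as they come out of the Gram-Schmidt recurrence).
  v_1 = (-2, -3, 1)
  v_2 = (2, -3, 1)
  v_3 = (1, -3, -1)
Orthogonal basis:
  u_1 = (-2, -3, 1)
  u_2 = (20/7, -12/7, 4/7)
  u_3 = (0, -3/5, -9/5)

Apply the Gram-Schmidt recurrence
  u_1 = v_1
  u_i = v_i − Σ_{j<i} ((v_i · u_j) / (u_j · u_j)) · u_j.

Step by step this gives:
  u_1 = (-2, -3, 1)
  u_2 = (20/7, -12/7, 4/7)
  u_3 = (0, -3/5, -9/5)

Orthogonality check:
  u_2 · u_1 = 0 (should be 0)
  u_3 · u_1 = 0 (should be 0)
  u_3 · u_2 = 0 (should be 0)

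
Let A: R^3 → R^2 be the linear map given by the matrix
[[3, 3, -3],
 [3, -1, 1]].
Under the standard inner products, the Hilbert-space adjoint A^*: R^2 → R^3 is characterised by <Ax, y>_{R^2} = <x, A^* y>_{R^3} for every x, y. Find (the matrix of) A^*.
A^* = A^T =
[[3, 3],
 [3, -1],
 [-3, 1]]

For real matrices with standard dot products, the defining identity <Ax, y> = <x, A^* y> gives (Ax)^T y = x^T (A^*) y, i.e. x^T A^T y = x^T (A^*) y. Since this holds for all x, y, we must have A^* = A^T. Therefore
A^* =
[[3, 3],
 [3, -1],
 [-3, 1]].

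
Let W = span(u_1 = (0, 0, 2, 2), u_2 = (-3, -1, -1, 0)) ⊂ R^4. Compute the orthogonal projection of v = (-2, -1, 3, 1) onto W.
proj_W(v) = (-12/7, -4/7, 12/7, 16/7)

Set up U = [u_1 | ... | u_2] ∈ R^(4×2). The projector onto W = col(U) is P = U (U^T U)^(-1) U^T.
Compute U^T U =
  [8, -2]
  [-2, 11],
and U^T v = (8, 4).
Solve U^T U · c = U^T v for the coefficients: c = (8/7, 4/7). The projection is proj_W(v) = U c.
Check: (v - proj_W(v)) · u_1 = 0  (should be 0).
Check: (v - proj_W(v)) · u_2 = 0  (should be 0).
Result: proj_W(v) = (-12/7, -4/7, 12/7, 16/7).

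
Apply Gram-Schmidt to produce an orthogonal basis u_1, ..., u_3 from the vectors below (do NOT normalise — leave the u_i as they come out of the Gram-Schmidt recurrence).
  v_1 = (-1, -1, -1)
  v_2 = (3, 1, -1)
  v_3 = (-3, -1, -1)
Orthogonal basis:
  u_1 = (-1, -1, -1)
  u_2 = (2, 0, -2)
  u_3 = (-1/3, 2/3, -1/3)

Apply the Gram-Schmidt recurrence
  u_1 = v_1
  u_i = v_i − Σ_{j<i} ((v_i · u_j) / (u_j · u_j)) · u_j.

Step by step this gives:
  u_1 = (-1, -1, -1)
  u_2 = (2, 0, -2)
  u_3 = (-1/3, 2/3, -1/3)

Orthogonality check:
  u_2 · u_1 = 0 (should be 0)
  u_3 · u_1 = 0 (should be 0)
  u_3 · u_2 = 0 (should be 0)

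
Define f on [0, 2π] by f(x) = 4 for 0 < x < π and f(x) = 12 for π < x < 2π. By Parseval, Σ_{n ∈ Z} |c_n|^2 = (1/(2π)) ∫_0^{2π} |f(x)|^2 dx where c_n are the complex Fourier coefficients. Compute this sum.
Σ |c_n|^2 = 80

Parseval equates the L^2 energy of f (normalised by 1/(2π)) with the ℓ^2 sum of its Fourier coefficients: (1/(2π)) ∫_0^{2π} |f|^2 = Σ |c_n|^2.
Compute the left side: (1/(2π)) [∫_0^π 4^2 dx + ∫_π^{2π} 12^2 dx] = (1/(2π)) · (16π + 144π) = (16 + 144)/2 = 80.
So Σ_{n ∈ Z} |c_n|^2 = 80.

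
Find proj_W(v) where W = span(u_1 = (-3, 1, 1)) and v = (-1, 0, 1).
proj_W(v) = (-12/11, 4/11, 4/11)

Set up U = [u_1 | ... | u_1] ∈ R^(3×1). The projector onto W = col(U) is P = U (U^T U)^(-1) U^T.
Compute U^T U =
  [11],
and U^T v = (4).
Solve U^T U · c = U^T v for the coefficients: c = (4/11). The projection is proj_W(v) = U c.
Check: (v - proj_W(v)) · u_1 = 0  (should be 0).
Result: proj_W(v) = (-12/11, 4/11, 4/11).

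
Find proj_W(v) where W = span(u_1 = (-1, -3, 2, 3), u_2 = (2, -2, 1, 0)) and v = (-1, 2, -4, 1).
proj_W(v) = (-310/171, 430/171, -230/171, -10/19)

Set up U = [u_1 | ... | u_2] ∈ R^(4×2). The projector onto W = col(U) is P = U (U^T U)^(-1) U^T.
Compute U^T U =
  [23, 6]
  [6, 9],
and U^T v = (-10, -10).
Solve U^T U · c = U^T v for the coefficients: c = (-10/57, -170/171). The projection is proj_W(v) = U c.
Check: (v - proj_W(v)) · u_1 = 0  (should be 0).
Check: (v - proj_W(v)) · u_2 = 0  (should be 0).
Result: proj_W(v) = (-310/171, 430/171, -230/171, -10/19).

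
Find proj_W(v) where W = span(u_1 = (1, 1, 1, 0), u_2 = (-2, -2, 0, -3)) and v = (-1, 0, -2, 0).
proj_W(v) = (-31/35, -31/35, -43/35, 18/35)

Set up U = [u_1 | ... | u_2] ∈ R^(4×2). The projector onto W = col(U) is P = U (U^T U)^(-1) U^T.
Compute U^T U =
  [3, -4]
  [-4, 17],
and U^T v = (-3, 2).
Solve U^T U · c = U^T v for the coefficients: c = (-43/35, -6/35). The projection is proj_W(v) = U c.
Check: (v - proj_W(v)) · u_1 = 0  (should be 0).
Check: (v - proj_W(v)) · u_2 = 0  (should be 0).
Result: proj_W(v) = (-31/35, -31/35, -43/35, 18/35).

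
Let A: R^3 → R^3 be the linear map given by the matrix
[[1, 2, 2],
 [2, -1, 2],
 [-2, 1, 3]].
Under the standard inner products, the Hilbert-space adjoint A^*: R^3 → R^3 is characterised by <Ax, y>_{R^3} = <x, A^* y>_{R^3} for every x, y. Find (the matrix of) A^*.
A^* = A^T =
[[1, 2, -2],
 [2, -1, 1],
 [2, 2, 3]]

For real matrices with standard dot products, the defining identity <Ax, y> = <x, A^* y> gives (Ax)^T y = x^T (A^*) y, i.e. x^T A^T y = x^T (A^*) y. Since this holds for all x, y, we must have A^* = A^T. Therefore
A^* =
[[1, 2, -2],
 [2, -1, 1],
 [2, 2, 3]].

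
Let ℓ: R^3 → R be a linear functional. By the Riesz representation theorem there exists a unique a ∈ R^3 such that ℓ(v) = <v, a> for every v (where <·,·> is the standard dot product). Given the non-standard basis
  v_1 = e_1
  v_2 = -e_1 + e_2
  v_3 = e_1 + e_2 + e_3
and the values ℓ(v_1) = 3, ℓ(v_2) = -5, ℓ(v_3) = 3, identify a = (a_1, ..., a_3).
a = (3, -2, 2)

Write a = (a_1, ..., a_3) in the standard basis. For each basis vector v_i, ℓ(v_i) = <v_i, a> is a linear equation in the a_j's. Collect the n equations into a matrix system V a = ℓ, where row i of V is v_i (expressed in the standard basis). Since V is invertible (lower-triangular with 1s on the diagonal, up to permutation), solve by back-substitution:
  V =
[[1, 0, 0],
 [-1, 1, 0],
 [1, 1, 1]]
  V a = (3, -5, 3)
Solving gives a = (3, -2, 2).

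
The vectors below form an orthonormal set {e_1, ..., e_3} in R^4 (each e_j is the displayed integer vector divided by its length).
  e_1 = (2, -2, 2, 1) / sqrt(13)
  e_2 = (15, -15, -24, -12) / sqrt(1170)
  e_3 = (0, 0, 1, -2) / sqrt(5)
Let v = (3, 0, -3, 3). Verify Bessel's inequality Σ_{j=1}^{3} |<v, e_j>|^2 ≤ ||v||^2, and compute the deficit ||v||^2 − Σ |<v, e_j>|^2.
Σ |<v, e_j>|^2 = 45/2; ||v||^2 = 27; deficit = 9/2

Write each e_j = u_j / sqrt(<u_j, u_j>) where u_j is the displayed integer vector. Then <v, e_j> = <v, u_j> / sqrt(<u_j, u_j>), so |<v, e_j>|^2 = <v, u_j>^2 / <u_j, u_j>.
Coefficients: <v, e_1> = 3/sqrt(13), <v, e_2> = 81/sqrt(1170), <v, e_3> = -9/sqrt(5).
Square and sum: Σ |<v, e_j>|^2 = 45/2.
Compute ||v||^2 = v·v = 27.
Deficit = 27 − 45/2 = 9/2 ≥ 0, confirming Bessel's inequality. (The deficit equals ||v − Σ <v,e_j> e_j||^2, the squared distance from v to span{e_j}.)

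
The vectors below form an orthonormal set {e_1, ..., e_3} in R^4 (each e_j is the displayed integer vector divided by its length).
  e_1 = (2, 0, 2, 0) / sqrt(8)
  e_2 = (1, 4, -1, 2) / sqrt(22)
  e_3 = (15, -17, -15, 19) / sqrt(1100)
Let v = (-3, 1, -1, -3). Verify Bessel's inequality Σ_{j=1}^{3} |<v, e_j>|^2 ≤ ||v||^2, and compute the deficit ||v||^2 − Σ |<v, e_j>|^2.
Σ |<v, e_j>|^2 = 464/25; ||v||^2 = 20; deficit = 36/25

Write each e_j = u_j / sqrt(<u_j, u_j>) where u_j is the displayed integer vector. Then <v, e_j> = <v, u_j> / sqrt(<u_j, u_j>), so |<v, e_j>|^2 = <v, u_j>^2 / <u_j, u_j>.
Coefficients: <v, e_1> = -8/sqrt(8), <v, e_2> = -4/sqrt(22), <v, e_3> = -104/sqrt(1100).
Square and sum: Σ |<v, e_j>|^2 = 464/25.
Compute ||v||^2 = v·v = 20.
Deficit = 20 − 464/25 = 36/25 ≥ 0, confirming Bessel's inequality. (The deficit equals ||v − Σ <v,e_j> e_j||^2, the squared distance from v to span{e_j}.)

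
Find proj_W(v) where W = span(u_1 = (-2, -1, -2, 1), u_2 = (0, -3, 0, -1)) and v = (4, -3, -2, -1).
proj_W(v) = (5/6, -17/6, 5/6, -3/2)

Set up U = [u_1 | ... | u_2] ∈ R^(4×2). The projector onto W = col(U) is P = U (U^T U)^(-1) U^T.
Compute U^T U =
  [10, 2]
  [2, 10],
and U^T v = (-2, 10).
Solve U^T U · c = U^T v for the coefficients: c = (-5/12, 13/12). The projection is proj_W(v) = U c.
Check: (v - proj_W(v)) · u_1 = 0  (should be 0).
Check: (v - proj_W(v)) · u_2 = 0  (should be 0).
Result: proj_W(v) = (5/6, -17/6, 5/6, -3/2).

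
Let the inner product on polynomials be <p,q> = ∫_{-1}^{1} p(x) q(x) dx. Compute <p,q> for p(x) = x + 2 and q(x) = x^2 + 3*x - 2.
<p,q> = -14/3

Expand the product: p(x)·q(x) = x^3 + 5*x^2 + 4*x - 4.
∫_{-1}^{1} of each monomial x^k gives [2/(k+1) if k even, 0 if k odd]. Integrating term-by-term (or equivalently evaluating the antiderivative F(x) = x^4/4 + 5*x^3/3 + 2*x^2 - 4*x at the endpoints):
  F(1) − F(−1) = -1/12 − (55/12) = -14/3.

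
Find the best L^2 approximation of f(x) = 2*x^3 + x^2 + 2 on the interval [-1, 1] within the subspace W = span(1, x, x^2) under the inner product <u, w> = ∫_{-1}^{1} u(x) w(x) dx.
g(x) = x^2 + 6*x/5 + 2

The best approximation g ∈ W is the orthogonal projection of f onto W. Writing g = a_0 + a_1 x + a_2 x^2, the coefficients solve the normal equations G · a = b where
  G_{ij} = <φ_i, φ_j> and b_i = <f, φ_i>, with φ_0 = 1, φ_1 = x, φ_2 = x^2.
G =
  [2, 0, 2/3]
  [0, 2/3, 0]
  [2/3, 0, 2/5],
b = (14/3, 4/5, 26/15).
Solving gives a_0 = 2, a_1 = 6/5, a_2 = 1, so
  g(x) = x^2 + 6*x/5 + 2.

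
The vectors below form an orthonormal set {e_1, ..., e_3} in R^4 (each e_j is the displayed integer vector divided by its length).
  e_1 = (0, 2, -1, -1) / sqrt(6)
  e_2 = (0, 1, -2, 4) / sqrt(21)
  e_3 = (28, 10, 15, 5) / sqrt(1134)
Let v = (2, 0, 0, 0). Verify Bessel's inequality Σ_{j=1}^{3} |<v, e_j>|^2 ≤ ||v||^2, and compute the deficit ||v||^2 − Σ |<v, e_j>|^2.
Σ |<v, e_j>|^2 = 224/81; ||v||^2 = 4; deficit = 100/81

Write each e_j = u_j / sqrt(<u_j, u_j>) where u_j is the displayed integer vector. Then <v, e_j> = <v, u_j> / sqrt(<u_j, u_j>), so |<v, e_j>|^2 = <v, u_j>^2 / <u_j, u_j>.
Coefficients: <v, e_1> = 0/sqrt(6), <v, e_2> = 0/sqrt(21), <v, e_3> = 56/sqrt(1134).
Square and sum: Σ |<v, e_j>|^2 = 224/81.
Compute ||v||^2 = v·v = 4.
Deficit = 4 − 224/81 = 100/81 ≥ 0, confirming Bessel's inequality. (The deficit equals ||v − Σ <v,e_j> e_j||^2, the squared distance from v to span{e_j}.)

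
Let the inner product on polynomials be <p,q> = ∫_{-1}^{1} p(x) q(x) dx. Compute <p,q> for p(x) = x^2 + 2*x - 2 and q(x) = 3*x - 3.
<p,q> = 14

Expand the product: p(x)·q(x) = 3*x^3 + 3*x^2 - 12*x + 6.
∫_{-1}^{1} of each monomial x^k gives [2/(k+1) if k even, 0 if k odd]. Integrating term-by-term (or equivalently evaluating the antiderivative F(x) = 3*x^4/4 + x^3 - 6*x^2 + 6*x at the endpoints):
  F(1) − F(−1) = 7/4 − (-49/4) = 14.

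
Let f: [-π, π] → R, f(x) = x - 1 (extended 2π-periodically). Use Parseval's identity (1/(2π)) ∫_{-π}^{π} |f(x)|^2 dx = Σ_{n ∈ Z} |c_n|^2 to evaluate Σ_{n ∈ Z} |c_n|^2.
Σ |c_n|^2 = π^2/3 + 1

Expand and integrate term by term over [-π, π]:
  ∫ (x)^2 dx = 1·(2π^3/3); ∫ 2·1·(-1)·x dx = 0 (odd integrand); ∫ (-1)^2 dx = 1·2π.
So (1/(2π)) ∫_{-π}^{π} (x - 1)^2 dx = 1π^2/3 + 1 = π^2/3 + 1.
Parseval ⇒ Σ |c_n|^2 = π^2/3 + 1.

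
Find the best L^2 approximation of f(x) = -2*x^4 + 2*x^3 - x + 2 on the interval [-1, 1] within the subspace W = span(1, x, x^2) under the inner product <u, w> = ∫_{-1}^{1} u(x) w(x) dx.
g(x) = -12*x^2/7 + x/5 + 76/35

The best approximation g ∈ W is the orthogonal projection of f onto W. Writing g = a_0 + a_1 x + a_2 x^2, the coefficients solve the normal equations G · a = b where
  G_{ij} = <φ_i, φ_j> and b_i = <f, φ_i>, with φ_0 = 1, φ_1 = x, φ_2 = x^2.
G =
  [2, 0, 2/3]
  [0, 2/3, 0]
  [2/3, 0, 2/5],
b = (16/5, 2/15, 16/21).
Solving gives a_0 = 76/35, a_1 = 1/5, a_2 = -12/7, so
  g(x) = -12*x^2/7 + x/5 + 76/35.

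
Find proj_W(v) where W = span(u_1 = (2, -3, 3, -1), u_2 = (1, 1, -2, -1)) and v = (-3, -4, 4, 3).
proj_W(v) = (-66/25, -63/25, 639/125, 327/125)

Set up U = [u_1 | ... | u_2] ∈ R^(4×2). The projector onto W = col(U) is P = U (U^T U)^(-1) U^T.
Compute U^T U =
  [23, -6]
  [-6, 7],
and U^T v = (15, -18).
Solve U^T U · c = U^T v for the coefficients: c = (-3/125, -324/125). The projection is proj_W(v) = U c.
Check: (v - proj_W(v)) · u_1 = 0  (should be 0).
Check: (v - proj_W(v)) · u_2 = 0  (should be 0).
Result: proj_W(v) = (-66/25, -63/25, 639/125, 327/125).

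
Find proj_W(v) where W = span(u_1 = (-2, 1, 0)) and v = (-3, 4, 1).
proj_W(v) = (-4, 2, 0)

Set up U = [u_1 | ... | u_1] ∈ R^(3×1). The projector onto W = col(U) is P = U (U^T U)^(-1) U^T.
Compute U^T U =
  [5],
and U^T v = (10).
Solve U^T U · c = U^T v for the coefficients: c = (2). The projection is proj_W(v) = U c.
Check: (v - proj_W(v)) · u_1 = 0  (should be 0).
Result: proj_W(v) = (-4, 2, 0).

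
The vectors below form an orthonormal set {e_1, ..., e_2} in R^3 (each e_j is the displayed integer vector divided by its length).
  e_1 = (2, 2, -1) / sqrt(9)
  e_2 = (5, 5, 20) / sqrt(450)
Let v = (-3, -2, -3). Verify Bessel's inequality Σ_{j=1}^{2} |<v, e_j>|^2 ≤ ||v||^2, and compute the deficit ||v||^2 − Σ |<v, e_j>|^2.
Σ |<v, e_j>|^2 = 43/2; ||v||^2 = 22; deficit = 1/2

Write each e_j = u_j / sqrt(<u_j, u_j>) where u_j is the displayed integer vector. Then <v, e_j> = <v, u_j> / sqrt(<u_j, u_j>), so |<v, e_j>|^2 = <v, u_j>^2 / <u_j, u_j>.
Coefficients: <v, e_1> = -7/sqrt(9), <v, e_2> = -85/sqrt(450).
Square and sum: Σ |<v, e_j>|^2 = 43/2.
Compute ||v||^2 = v·v = 22.
Deficit = 22 − 43/2 = 1/2 ≥ 0, confirming Bessel's inequality. (The deficit equals ||v − Σ <v,e_j> e_j||^2, the squared distance from v to span{e_j}.)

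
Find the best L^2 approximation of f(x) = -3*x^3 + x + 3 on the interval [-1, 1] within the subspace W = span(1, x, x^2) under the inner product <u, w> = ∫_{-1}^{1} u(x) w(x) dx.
g(x) = 3 - 4*x/5

The best approximation g ∈ W is the orthogonal projection of f onto W. Writing g = a_0 + a_1 x + a_2 x^2, the coefficients solve the normal equations G · a = b where
  G_{ij} = <φ_i, φ_j> and b_i = <f, φ_i>, with φ_0 = 1, φ_1 = x, φ_2 = x^2.
G =
  [2, 0, 2/3]
  [0, 2/3, 0]
  [2/3, 0, 2/5],
b = (6, -8/15, 2).
Solving gives a_0 = 3, a_1 = -4/5, a_2 = 0, so
  g(x) = 3 - 4*x/5.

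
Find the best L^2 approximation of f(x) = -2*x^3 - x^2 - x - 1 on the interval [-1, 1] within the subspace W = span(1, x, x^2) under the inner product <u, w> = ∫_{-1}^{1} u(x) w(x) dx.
g(x) = -x^2 - 11*x/5 - 1

The best approximation g ∈ W is the orthogonal projection of f onto W. Writing g = a_0 + a_1 x + a_2 x^2, the coefficients solve the normal equations G · a = b where
  G_{ij} = <φ_i, φ_j> and b_i = <f, φ_i>, with φ_0 = 1, φ_1 = x, φ_2 = x^2.
G =
  [2, 0, 2/3]
  [0, 2/3, 0]
  [2/3, 0, 2/5],
b = (-8/3, -22/15, -16/15).
Solving gives a_0 = -1, a_1 = -11/5, a_2 = -1, so
  g(x) = -x^2 - 11*x/5 - 1.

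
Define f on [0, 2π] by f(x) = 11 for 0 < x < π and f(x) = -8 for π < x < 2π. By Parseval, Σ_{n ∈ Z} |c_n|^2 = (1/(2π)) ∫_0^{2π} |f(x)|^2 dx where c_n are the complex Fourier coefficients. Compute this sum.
Σ |c_n|^2 = 185/2

Parseval equates the L^2 energy of f (normalised by 1/(2π)) with the ℓ^2 sum of its Fourier coefficients: (1/(2π)) ∫_0^{2π} |f|^2 = Σ |c_n|^2.
Compute the left side: (1/(2π)) [∫_0^π 11^2 dx + ∫_π^{2π} (-8)^2 dx] = (1/(2π)) · (121π + 64π) = (121 + 64)/2 = 185/2.
So Σ_{n ∈ Z} |c_n|^2 = 185/2.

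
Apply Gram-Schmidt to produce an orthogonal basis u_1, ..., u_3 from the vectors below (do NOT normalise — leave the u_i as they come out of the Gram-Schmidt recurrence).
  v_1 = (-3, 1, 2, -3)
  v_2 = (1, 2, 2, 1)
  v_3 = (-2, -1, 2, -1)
Orthogonal basis:
  u_1 = (-3, 1, 2, -3)
  u_2 = (1, 2, 2, 1)
  u_3 = (-77/230, -152/115, 133/115, 153/230)

Apply the Gram-Schmidt recurrence
  u_1 = v_1
  u_i = v_i − Σ_{j<i} ((v_i · u_j) / (u_j · u_j)) · u_j.

Step by step this gives:
  u_1 = (-3, 1, 2, -3)
  u_2 = (1, 2, 2, 1)
  u_3 = (-77/230, -152/115, 133/115, 153/230)

Orthogonality check:
  u_2 · u_1 = 0 (should be 0)
  u_3 · u_1 = 0 (should be 0)
  u_3 · u_2 = 0 (should be 0)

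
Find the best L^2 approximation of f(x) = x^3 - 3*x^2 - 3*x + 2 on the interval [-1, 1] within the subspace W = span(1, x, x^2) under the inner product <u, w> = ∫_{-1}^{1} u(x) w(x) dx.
g(x) = -3*x^2 - 12*x/5 + 2

The best approximation g ∈ W is the orthogonal projection of f onto W. Writing g = a_0 + a_1 x + a_2 x^2, the coefficients solve the normal equations G · a = b where
  G_{ij} = <φ_i, φ_j> and b_i = <f, φ_i>, with φ_0 = 1, φ_1 = x, φ_2 = x^2.
G =
  [2, 0, 2/3]
  [0, 2/3, 0]
  [2/3, 0, 2/5],
b = (2, -8/5, 2/15).
Solving gives a_0 = 2, a_1 = -12/5, a_2 = -3, so
  g(x) = -3*x^2 - 12*x/5 + 2.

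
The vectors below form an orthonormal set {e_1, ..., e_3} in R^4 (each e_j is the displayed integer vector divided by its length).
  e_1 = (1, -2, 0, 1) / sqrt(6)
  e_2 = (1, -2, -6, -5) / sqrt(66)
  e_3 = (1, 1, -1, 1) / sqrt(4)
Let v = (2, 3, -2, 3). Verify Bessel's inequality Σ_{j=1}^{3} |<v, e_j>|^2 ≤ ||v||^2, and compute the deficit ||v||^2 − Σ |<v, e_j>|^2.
Σ |<v, e_j>|^2 = 285/11; ||v||^2 = 26; deficit = 1/11

Write each e_j = u_j / sqrt(<u_j, u_j>) where u_j is the displayed integer vector. Then <v, e_j> = <v, u_j> / sqrt(<u_j, u_j>), so |<v, e_j>|^2 = <v, u_j>^2 / <u_j, u_j>.
Coefficients: <v, e_1> = -1/sqrt(6), <v, e_2> = -7/sqrt(66), <v, e_3> = 10/sqrt(4).
Square and sum: Σ |<v, e_j>|^2 = 285/11.
Compute ||v||^2 = v·v = 26.
Deficit = 26 − 285/11 = 1/11 ≥ 0, confirming Bessel's inequality. (The deficit equals ||v − Σ <v,e_j> e_j||^2, the squared distance from v to span{e_j}.)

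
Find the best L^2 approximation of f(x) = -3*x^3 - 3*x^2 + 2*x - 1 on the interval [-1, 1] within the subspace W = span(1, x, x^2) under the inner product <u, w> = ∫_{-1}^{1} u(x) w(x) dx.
g(x) = -3*x^2 + x/5 - 1

The best approximation g ∈ W is the orthogonal projection of f onto W. Writing g = a_0 + a_1 x + a_2 x^2, the coefficients solve the normal equations G · a = b where
  G_{ij} = <φ_i, φ_j> and b_i = <f, φ_i>, with φ_0 = 1, φ_1 = x, φ_2 = x^2.
G =
  [2, 0, 2/3]
  [0, 2/3, 0]
  [2/3, 0, 2/5],
b = (-4, 2/15, -28/15).
Solving gives a_0 = -1, a_1 = 1/5, a_2 = -3, so
  g(x) = -3*x^2 + x/5 - 1.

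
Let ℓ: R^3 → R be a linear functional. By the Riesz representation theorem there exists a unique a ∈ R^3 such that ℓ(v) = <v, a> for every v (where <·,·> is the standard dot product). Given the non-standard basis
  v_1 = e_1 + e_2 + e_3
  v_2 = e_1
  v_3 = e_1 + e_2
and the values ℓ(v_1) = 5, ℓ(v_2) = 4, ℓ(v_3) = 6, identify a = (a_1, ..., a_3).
a = (4, 2, -1)

Write a = (a_1, ..., a_3) in the standard basis. For each basis vector v_i, ℓ(v_i) = <v_i, a> is a linear equation in the a_j's. Collect the n equations into a matrix system V a = ℓ, where row i of V is v_i (expressed in the standard basis). Since V is invertible (lower-triangular with 1s on the diagonal, up to permutation), solve by back-substitution:
  V =
[[1, 1, 1],
 [1, 0, 0],
 [1, 1, 0]]
  V a = (5, 4, 6)
Solving gives a = (4, 2, -1).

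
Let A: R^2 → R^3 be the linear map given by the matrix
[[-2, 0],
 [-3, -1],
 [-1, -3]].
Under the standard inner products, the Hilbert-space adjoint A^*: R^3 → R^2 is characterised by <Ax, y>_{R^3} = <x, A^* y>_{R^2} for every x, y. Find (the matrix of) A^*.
A^* = A^T =
[[-2, -3, -1],
 [0, -1, -3]]

For real matrices with standard dot products, the defining identity <Ax, y> = <x, A^* y> gives (Ax)^T y = x^T (A^*) y, i.e. x^T A^T y = x^T (A^*) y. Since this holds for all x, y, we must have A^* = A^T. Therefore
A^* =
[[-2, -3, -1],
 [0, -1, -3]].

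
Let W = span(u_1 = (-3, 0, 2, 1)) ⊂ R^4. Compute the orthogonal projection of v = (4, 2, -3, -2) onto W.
proj_W(v) = (30/7, 0, -20/7, -10/7)

Set up U = [u_1 | ... | u_1] ∈ R^(4×1). The projector onto W = col(U) is P = U (U^T U)^(-1) U^T.
Compute U^T U =
  [14],
and U^T v = (-20).
Solve U^T U · c = U^T v for the coefficients: c = (-10/7). The projection is proj_W(v) = U c.
Check: (v - proj_W(v)) · u_1 = 0  (should be 0).
Result: proj_W(v) = (30/7, 0, -20/7, -10/7).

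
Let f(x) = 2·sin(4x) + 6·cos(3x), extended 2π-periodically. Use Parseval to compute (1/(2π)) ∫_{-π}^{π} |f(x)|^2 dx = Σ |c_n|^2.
Σ |c_n|^2 = 20

Expand |f|^2 and use orthogonality of {sin(nx), cos(mx)} on [-π, π]:
  ∫_{-π}^{π} sin(nx)^2 dx = π, ∫ cos(mx)^2 dx = π, and cross terms integrate to 0.
So ∫_{-π}^{π} f(x)^2 dx = 2^2 · π + 6^2 · π = (4 + 36)π.
Divide by 2π: (4 + 36)/2 = 20.
By Parseval, this equals Σ |c_n|^2.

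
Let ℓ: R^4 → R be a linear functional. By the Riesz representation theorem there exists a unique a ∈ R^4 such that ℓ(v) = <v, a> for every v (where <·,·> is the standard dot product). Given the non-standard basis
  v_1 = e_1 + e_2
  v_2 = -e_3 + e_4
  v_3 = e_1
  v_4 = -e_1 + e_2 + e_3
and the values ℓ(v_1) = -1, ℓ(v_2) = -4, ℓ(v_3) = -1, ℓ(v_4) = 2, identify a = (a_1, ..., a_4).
a = (-1, 0, 1, -3)

Write a = (a_1, ..., a_4) in the standard basis. For each basis vector v_i, ℓ(v_i) = <v_i, a> is a linear equation in the a_j's. Collect the n equations into a matrix system V a = ℓ, where row i of V is v_i (expressed in the standard basis). Since V is invertible (lower-triangular with 1s on the diagonal, up to permutation), solve by back-substitution:
  V =
[[1, 1, 0, 0],
 [0, 0, -1, 1],
 [1, 0, 0, 0],
 [-1, 1, 1, 0]]
  V a = (-1, -4, -1, 2)
Solving gives a = (-1, 0, 1, -3).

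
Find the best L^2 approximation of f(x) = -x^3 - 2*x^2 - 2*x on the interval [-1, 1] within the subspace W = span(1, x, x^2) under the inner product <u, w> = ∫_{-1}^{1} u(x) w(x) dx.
g(x) = -2*x^2 - 13*x/5

The best approximation g ∈ W is the orthogonal projection of f onto W. Writing g = a_0 + a_1 x + a_2 x^2, the coefficients solve the normal equations G · a = b where
  G_{ij} = <φ_i, φ_j> and b_i = <f, φ_i>, with φ_0 = 1, φ_1 = x, φ_2 = x^2.
G =
  [2, 0, 2/3]
  [0, 2/3, 0]
  [2/3, 0, 2/5],
b = (-4/3, -26/15, -4/5).
Solving gives a_0 = 0, a_1 = -13/5, a_2 = -2, so
  g(x) = -2*x^2 - 13*x/5.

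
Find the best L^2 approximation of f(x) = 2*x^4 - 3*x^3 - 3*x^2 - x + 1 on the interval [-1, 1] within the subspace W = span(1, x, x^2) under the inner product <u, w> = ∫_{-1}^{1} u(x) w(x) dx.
g(x) = -9*x^2/7 - 14*x/5 + 29/35

The best approximation g ∈ W is the orthogonal projection of f onto W. Writing g = a_0 + a_1 x + a_2 x^2, the coefficients solve the normal equations G · a = b where
  G_{ij} = <φ_i, φ_j> and b_i = <f, φ_i>, with φ_0 = 1, φ_1 = x, φ_2 = x^2.
G =
  [2, 0, 2/3]
  [0, 2/3, 0]
  [2/3, 0, 2/5],
b = (4/5, -28/15, 4/105).
Solving gives a_0 = 29/35, a_1 = -14/5, a_2 = -9/7, so
  g(x) = -9*x^2/7 - 14*x/5 + 29/35.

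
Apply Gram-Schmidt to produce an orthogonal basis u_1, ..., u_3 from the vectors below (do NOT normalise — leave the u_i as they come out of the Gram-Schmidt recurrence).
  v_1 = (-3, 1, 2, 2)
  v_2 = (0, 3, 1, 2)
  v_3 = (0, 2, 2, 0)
Orthogonal basis:
  u_1 = (-3, 1, 2, 2)
  u_2 = (3/2, 5/2, 0, 1)
  u_3 = (4/19, 20/57, 4/3, -68/57)

Apply the Gram-Schmidt recurrence
  u_1 = v_1
  u_i = v_i − Σ_{j<i} ((v_i · u_j) / (u_j · u_j)) · u_j.

Step by step this gives:
  u_1 = (-3, 1, 2, 2)
  u_2 = (3/2, 5/2, 0, 1)
  u_3 = (4/19, 20/57, 4/3, -68/57)

Orthogonality check:
  u_2 · u_1 = 0 (should be 0)
  u_3 · u_1 = 0 (should be 0)
  u_3 · u_2 = 0 (should be 0)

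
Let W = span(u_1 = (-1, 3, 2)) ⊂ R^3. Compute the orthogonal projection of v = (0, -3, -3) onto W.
proj_W(v) = (15/14, -45/14, -15/7)

Set up U = [u_1 | ... | u_1] ∈ R^(3×1). The projector onto W = col(U) is P = U (U^T U)^(-1) U^T.
Compute U^T U =
  [14],
and U^T v = (-15).
Solve U^T U · c = U^T v for the coefficients: c = (-15/14). The projection is proj_W(v) = U c.
Check: (v - proj_W(v)) · u_1 = 0  (should be 0).
Result: proj_W(v) = (15/14, -45/14, -15/7).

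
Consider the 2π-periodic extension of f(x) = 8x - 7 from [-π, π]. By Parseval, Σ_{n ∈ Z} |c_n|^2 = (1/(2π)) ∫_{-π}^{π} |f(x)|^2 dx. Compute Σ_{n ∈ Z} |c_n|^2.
Σ |c_n|^2 = 64π^2/3 + 49

Expand and integrate term by term over [-π, π]:
  ∫ (8x)^2 dx = 64·(2π^3/3); ∫ 2·8·(-7)·x dx = 0 (odd integrand); ∫ (-7)^2 dx = 49·2π.
So (1/(2π)) ∫_{-π}^{π} (8x - 7)^2 dx = 64π^2/3 + 49 = 64π^2/3 + 49.
Parseval ⇒ Σ |c_n|^2 = 64π^2/3 + 49.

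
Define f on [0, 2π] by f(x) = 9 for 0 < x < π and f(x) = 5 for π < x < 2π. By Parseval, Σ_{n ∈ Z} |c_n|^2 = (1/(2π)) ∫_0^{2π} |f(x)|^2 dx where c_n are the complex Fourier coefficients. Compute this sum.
Σ |c_n|^2 = 53

Parseval equates the L^2 energy of f (normalised by 1/(2π)) with the ℓ^2 sum of its Fourier coefficients: (1/(2π)) ∫_0^{2π} |f|^2 = Σ |c_n|^2.
Compute the left side: (1/(2π)) [∫_0^π 9^2 dx + ∫_π^{2π} 5^2 dx] = (1/(2π)) · (81π + 25π) = (81 + 25)/2 = 53.
So Σ_{n ∈ Z} |c_n|^2 = 53.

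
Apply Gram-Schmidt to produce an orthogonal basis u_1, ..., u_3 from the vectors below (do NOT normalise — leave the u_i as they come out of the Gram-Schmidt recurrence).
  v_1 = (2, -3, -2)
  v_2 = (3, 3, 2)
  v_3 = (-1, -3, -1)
Orthogonal basis:
  u_1 = (2, -3, -2)
  u_2 = (65/17, 30/17, 20/17)
  u_3 = (0, -6/13, 9/13)

Apply the Gram-Schmidt recurrence
  u_1 = v_1
  u_i = v_i − Σ_{j<i} ((v_i · u_j) / (u_j · u_j)) · u_j.

Step by step this gives:
  u_1 = (2, -3, -2)
  u_2 = (65/17, 30/17, 20/17)
  u_3 = (0, -6/13, 9/13)

Orthogonality check:
  u_2 · u_1 = 0 (should be 0)
  u_3 · u_1 = 0 (should be 0)
  u_3 · u_2 = 0 (should be 0)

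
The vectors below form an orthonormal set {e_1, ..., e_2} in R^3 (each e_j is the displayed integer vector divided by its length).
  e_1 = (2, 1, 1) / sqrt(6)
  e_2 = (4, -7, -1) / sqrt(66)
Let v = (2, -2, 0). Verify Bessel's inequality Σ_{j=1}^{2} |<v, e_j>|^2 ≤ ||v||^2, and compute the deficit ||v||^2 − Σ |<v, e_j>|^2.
Σ |<v, e_j>|^2 = 8; ||v||^2 = 8; deficit = 0

Write each e_j = u_j / sqrt(<u_j, u_j>) where u_j is the displayed integer vector. Then <v, e_j> = <v, u_j> / sqrt(<u_j, u_j>), so |<v, e_j>|^2 = <v, u_j>^2 / <u_j, u_j>.
Coefficients: <v, e_1> = 2/sqrt(6), <v, e_2> = 22/sqrt(66).
Square and sum: Σ |<v, e_j>|^2 = 8.
Compute ||v||^2 = v·v = 8.
Deficit = 8 − 8 = 0 ≥ 0, confirming Bessel's inequality. (The deficit equals ||v − Σ <v,e_j> e_j||^2, the squared distance from v to span{e_j}.)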